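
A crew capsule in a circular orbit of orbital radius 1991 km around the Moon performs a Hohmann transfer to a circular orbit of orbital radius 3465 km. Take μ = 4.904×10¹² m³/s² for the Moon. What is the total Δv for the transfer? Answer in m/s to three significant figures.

Δv_total ≈ 373 m/s

r₁ = 1991 km = 1.991×10⁶ m.
r₂ = 3465 km = 3.465×10⁶ m.
Transfer ellipse a_t = (r₁ + r₂)/2 = 2.728×10⁶ m.
At r₁: circular v_c1 = √(μ/r₁) = 1569 m/s; transfer-perilune v_p = √[μ(2/r₁ − 1/a_t)] = 1769 m/s.
Δv₁ = v_p − v_c1 = 199.3 m/s.
At r₂: circular v_c2 = √(μ/r₂) = 1190 m/s; transfer-apolune v_a = √[μ(2/r₂ − 1/a_t)] = 1016 m/s.
Δv₂ = v_c2 − v_a = 173.3 m/s.
Total Δv = Δv₁ + Δv₂ = 372.7 m/s.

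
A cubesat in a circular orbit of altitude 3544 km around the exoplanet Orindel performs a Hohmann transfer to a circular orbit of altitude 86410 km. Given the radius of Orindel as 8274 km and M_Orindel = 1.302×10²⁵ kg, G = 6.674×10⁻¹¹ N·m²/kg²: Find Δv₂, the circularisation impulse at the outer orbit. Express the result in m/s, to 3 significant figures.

μ = GM = 6.674×10⁻¹¹ × 1.302×10²⁵ = 8.690×10¹⁴ m³/s².
r₁ = 8274 + 3544 = 11818 km = 1.1818×10⁷ m.
r₂ = 8274 + 86410 = 94684 km = 9.4684×10⁷ m.
Transfer ellipse a_t = (r₁ + r₂)/2 = 5.325×10⁷ m.
At r₁: circular v_c1 = √(μ/r₁) = 8575 m/s; transfer-periapsis v_p = √[μ(2/r₁ − 1/a_t)] = 11430 m/s.
At r₂: circular v_c2 = √(μ/r₂) = 3029 m/s; transfer-apoapsis v_a = √[μ(2/r₂ − 1/a_t)] = 1427 m/s.
Δv₂ = v_c2 − v_a = 1602 m/s.

Δv ≈ 1600 m/s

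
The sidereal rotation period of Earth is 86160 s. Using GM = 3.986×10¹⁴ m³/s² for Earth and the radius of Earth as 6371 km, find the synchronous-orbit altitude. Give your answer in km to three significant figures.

A synchronous orbit has period T, so by Kepler's third law a = (μT²/4π²)^(1/3).
μT²/4π² = 3.986×10¹⁴ × (8.616×10⁴)² / 39.48 = 7.495×10²² m³.
a = 4.216×10⁷ m = 42163 km.
Altitude h = a − R = 42163 − 6371 = 35792 km.

h_sync ≈ 35800 km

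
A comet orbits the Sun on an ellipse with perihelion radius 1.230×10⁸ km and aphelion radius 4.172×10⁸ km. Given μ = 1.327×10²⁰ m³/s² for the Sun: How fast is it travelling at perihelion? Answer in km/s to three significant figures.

Semi-major axis a = (r_p + r_a)/2 = 2.7010×10⁸ km = 2.701×10¹¹ m.
Vis-viva: v² = μ(2/r − 1/a) = 1.327×10²⁰ × (1.626×10⁻¹¹ − 3.702×10⁻¹²) = 1.666×10⁹ m²/s².
v = 40820 m/s = 40.82 km/s.

v ≈ 40.8 km/s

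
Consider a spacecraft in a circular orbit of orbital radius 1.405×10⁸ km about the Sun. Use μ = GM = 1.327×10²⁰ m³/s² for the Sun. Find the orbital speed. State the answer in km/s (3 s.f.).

r = 1.405×10⁸ km = 1.405×10¹¹ m.
For a circular orbit v = √(μ/r) = √(1.327×10²⁰ / 1.405×10¹¹) = √(9.445×10⁸) = 30730 m/s.
That is 30.73 km/s.

v ≈ 30.7 km/s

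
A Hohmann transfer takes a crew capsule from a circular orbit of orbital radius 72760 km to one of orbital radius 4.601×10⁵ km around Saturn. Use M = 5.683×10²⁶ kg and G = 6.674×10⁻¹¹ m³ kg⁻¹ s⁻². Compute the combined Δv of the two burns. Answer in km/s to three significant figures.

μ = GM = 6.674×10⁻¹¹ × 5.683×10²⁶ = 3.793×10¹⁶ m³/s².
r₁ = 72760 km = 7.276×10⁷ m.
r₂ = 4.601×10⁵ km = 4.601×10⁸ m.
Transfer ellipse a_t = (r₁ + r₂)/2 = 2.664×10⁸ m.
At r₁: circular v_c1 = √(μ/r₁) = 22830 m/s; transfer-perikrone v_p = √[μ(2/r₁ − 1/a_t)] = 30000 m/s.
Δv₁ = v_p − v_c1 = 7172 m/s.
At r₂: circular v_c2 = √(μ/r₂) = 9079 m/s; transfer-apokrone v_a = √[μ(2/r₂ − 1/a_t)] = 4745 m/s.
Δv₂ = v_c2 − v_a = 4335 m/s.
Total Δv = Δv₁ + Δv₂ = 11510 m/s = 11.51 km/s.

Δv_total ≈ 11.5 km/s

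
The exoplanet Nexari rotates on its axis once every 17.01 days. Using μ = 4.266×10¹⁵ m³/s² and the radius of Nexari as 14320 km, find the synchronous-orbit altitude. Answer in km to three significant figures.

h_sync ≈ 6.01×10⁵ km

T = 17.01 days = 1.470×10⁶ s.
A synchronous orbit has period T, so by Kepler's third law a = (μT²/4π²)^(1/3).
μT²/4π² = 4.266×10¹⁵ × (1.470×10⁶)² / 39.48 = 2.334×10²⁶ m³.
a = 6.157×10⁸ m = 6.1570×10⁵ km.
Altitude h = a − R = 6.1570×10⁵ − 14320 = 6.0138×10⁵ km.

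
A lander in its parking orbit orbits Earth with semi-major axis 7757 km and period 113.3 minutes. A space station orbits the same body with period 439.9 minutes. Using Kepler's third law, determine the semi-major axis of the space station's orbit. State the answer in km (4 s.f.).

Kepler's third law: a³ ∝ T², so a₂ = a₁ (T₂/T₁)^(2/3).
T₂/T₁ = 3.883, (T₂/T₁)^(2/3) = 2.470.
a₂ = 7757 × 2.470 = 19160 km.

a₂ ≈ 19160 km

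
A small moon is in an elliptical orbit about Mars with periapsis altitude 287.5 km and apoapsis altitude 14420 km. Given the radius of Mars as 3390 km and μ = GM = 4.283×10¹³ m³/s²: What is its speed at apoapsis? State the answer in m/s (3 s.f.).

v ≈ 907 m/s

r_p = 3390 + 287.5 = 3677.5 km = 3.6775×10⁶ m.
r_a = 3390 + 14420 = 17810 km = 1.7810×10⁷ m.
Semi-major axis a = (r_p + r_a)/2 = 10744 km = 1.074×10⁷ m.
Vis-viva: v² = μ(2/r − 1/a) = 4.283×10¹³ × (1.123×10⁻⁷ − 9.308×10⁻⁸) = 8.232×10⁵ m²/s².
v = 907.3 m/s.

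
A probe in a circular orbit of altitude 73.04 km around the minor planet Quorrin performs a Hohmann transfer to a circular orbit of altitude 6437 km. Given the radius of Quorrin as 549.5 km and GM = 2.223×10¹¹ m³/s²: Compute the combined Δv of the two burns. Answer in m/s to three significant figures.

r₁ = 549.5 + 73.04 = 622.54 km = 6.2254×10⁵ m.
r₂ = 549.5 + 6437 = 6986.5 km = 6.9865×10⁶ m.
Transfer ellipse a_t = (r₁ + r₂)/2 = 3.805×10⁶ m.
At r₁: circular v_c1 = √(μ/r₁) = 597.6 m/s; transfer-periapsis v_p = √[μ(2/r₁ − 1/a_t)] = 809.8 m/s.
Δv₁ = v_p − v_c1 = 212.2 m/s.
At r₂: circular v_c2 = √(μ/r₂) = 178.4 m/s; transfer-apoapsis v_a = √[μ(2/r₂ − 1/a_t)] = 72.16 m/s.
Δv₂ = v_c2 − v_a = 106.2 m/s.
Total Δv = Δv₁ + Δv₂ = 318.4 m/s.

Δv_total ≈ 318 m/s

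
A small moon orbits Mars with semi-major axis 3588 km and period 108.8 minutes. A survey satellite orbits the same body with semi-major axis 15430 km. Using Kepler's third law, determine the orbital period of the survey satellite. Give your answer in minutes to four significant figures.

Kepler's third law: T² ∝ a³, so T₂ = T₁ (a₂/a₁)^(3/2).
a₂/a₁ = 4.300, (a₂/a₁)^(3/2) = 8.918.
T₂ = 108.8 × 8.918 = 970.3 minutes.

T₂ ≈ 970.3 minutes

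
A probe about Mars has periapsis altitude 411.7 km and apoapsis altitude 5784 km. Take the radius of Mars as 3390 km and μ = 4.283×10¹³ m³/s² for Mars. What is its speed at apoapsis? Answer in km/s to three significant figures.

v ≈ 1.65 km/s

r_p = 3390 + 411.7 = 3801.7 km = 3.8017×10⁶ m.
r_a = 3390 + 5784 = 9174.0 km = 9.1740×10⁶ m.
Semi-major axis a = (r_p + r_a)/2 = 6487.9 km = 6.488×10⁶ m.
Vis-viva: v² = μ(2/r − 1/a) = 4.283×10¹³ × (2.180×10⁻⁷ − 1.541×10⁻⁷) = 2.736×10⁶ m²/s².
v = 1654 m/s = 1.654 km/s.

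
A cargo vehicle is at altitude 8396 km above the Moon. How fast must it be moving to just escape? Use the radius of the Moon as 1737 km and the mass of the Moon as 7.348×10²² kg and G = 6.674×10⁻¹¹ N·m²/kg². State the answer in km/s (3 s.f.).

v_esc ≈ 0.984 km/s

μ = GM = 6.674×10⁻¹¹ × 7.348×10²² = 4.904×10¹² m³/s².
r = 1737 + 8396 = 10133 km = 1.0133×10⁷ m.
Escape speed v_esc = √(2μ/r) = √(2 × 4.904×10¹² / 1.013×10⁷) = √(9.679×10⁵) = 983.8 m/s.
= 0.9838 km/s.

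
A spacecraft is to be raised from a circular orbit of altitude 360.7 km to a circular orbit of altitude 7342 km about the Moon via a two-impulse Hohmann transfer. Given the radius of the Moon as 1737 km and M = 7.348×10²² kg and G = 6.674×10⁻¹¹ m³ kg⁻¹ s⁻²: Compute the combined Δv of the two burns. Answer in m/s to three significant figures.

Δv_total ≈ 705 m/s

μ = GM = 6.674×10⁻¹¹ × 7.348×10²² = 4.904×10¹² m³/s².
r₁ = 1737 + 360.7 = 2097.7 km = 2.0977×10⁶ m.
r₂ = 1737 + 7342 = 9079.0 km = 9.0790×10⁶ m.
Transfer ellipse a_t = (r₁ + r₂)/2 = 5.588×10⁶ m.
At r₁: circular v_c1 = √(μ/r₁) = 1529 m/s; transfer-perilune v_p = √[μ(2/r₁ − 1/a_t)] = 1949 m/s.
Δv₁ = v_p − v_c1 = 419.9 m/s.
At r₂: circular v_c2 = √(μ/r₂) = 735.0 m/s; transfer-apolune v_a = √[μ(2/r₂ − 1/a_t)] = 450.3 m/s.
Δv₂ = v_c2 − v_a = 284.7 m/s.
Total Δv = Δv₁ + Δv₂ = 704.5 m/s.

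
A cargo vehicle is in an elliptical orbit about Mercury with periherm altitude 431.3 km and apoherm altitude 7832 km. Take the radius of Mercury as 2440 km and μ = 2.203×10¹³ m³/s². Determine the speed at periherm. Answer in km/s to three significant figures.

r_p = 2440 + 431.3 = 2871.3 km = 2.8713×10⁶ m.
r_a = 2440 + 7832 = 10272 km = 1.0272×10⁷ m.
Semi-major axis a = (r_p + r_a)/2 = 6571.6 km = 6.572×10⁶ m.
Vis-viva: v² = μ(2/r − 1/a) = 2.203×10¹³ × (6.965×10⁻⁷ − 1.522×10⁻⁷) = 1.199×10⁷ m²/s².
v = 3463 m/s = 3.463 km/s.

v ≈ 3.46 km/s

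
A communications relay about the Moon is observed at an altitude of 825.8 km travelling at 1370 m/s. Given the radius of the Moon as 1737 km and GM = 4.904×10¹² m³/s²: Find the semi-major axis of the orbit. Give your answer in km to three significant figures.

r = 1737 + 825.8 = 2562.8 km = 2.563×10⁶ m.
Vis-viva rearranged: 1/a = 2/r − v²/μ = 7.804×10⁻⁷ − 3.827×10⁻⁷ = 3.977×10⁻⁷ m⁻¹.
a = 2.515×10⁶ m = 2514.7 km.

a ≈ 2510 km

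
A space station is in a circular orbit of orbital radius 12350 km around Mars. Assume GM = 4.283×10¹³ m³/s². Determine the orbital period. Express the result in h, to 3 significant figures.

T ≈ 11.6 h

r = 12350 km = 1.235×10⁷ m.
Kepler's third law: T = 2π√(r³/μ) = 2π√((1.235×10⁷)³ / 4.283×10¹³).
r³/μ = 4.398×10⁷ s², so T = 2π × 6.632×10³ = 4.167×10⁴ s.
Converting: 4.167×10⁴ s ÷ 3600 = 11.57 h.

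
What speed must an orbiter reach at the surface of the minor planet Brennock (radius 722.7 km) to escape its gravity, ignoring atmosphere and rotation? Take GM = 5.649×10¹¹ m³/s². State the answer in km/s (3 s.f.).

v_esc ≈ 1.25 km/s

r = R = 7.227×10⁵ m.
Escape speed v_esc = √(2μ/r) = √(2 × 5.649×10¹¹ / 7.227×10⁵) = √(1.563×10⁶) = 1250 m/s.
= 1.250 km/s.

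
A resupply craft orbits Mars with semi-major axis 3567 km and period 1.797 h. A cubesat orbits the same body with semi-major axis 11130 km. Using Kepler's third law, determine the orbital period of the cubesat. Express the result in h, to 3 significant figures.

Kepler's third law: T² ∝ a³, so T₂ = T₁ (a₂/a₁)^(3/2).
a₂/a₁ = 3.120, (a₂/a₁)^(3/2) = 5.512.
T₂ = 1.797 × 5.512 = 9.905 h.

T₂ ≈ 9.90 h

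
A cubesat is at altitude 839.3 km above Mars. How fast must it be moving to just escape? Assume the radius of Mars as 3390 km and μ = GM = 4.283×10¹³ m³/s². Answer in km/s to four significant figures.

r = 3390 + 839.3 = 4229.3 km = 4.2293×10⁶ m.
Escape speed v_esc = √(2μ/r) = √(2 × 4.283×10¹³ / 4.229×10⁶) = √(2.025×10⁷) = 4500 m/s.
= 4.500 km/s.

v_esc ≈ 4.500 km/s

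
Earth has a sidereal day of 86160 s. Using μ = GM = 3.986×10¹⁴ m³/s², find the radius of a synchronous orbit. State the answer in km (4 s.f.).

A synchronous orbit has period T, so by Kepler's third law a = (μT²/4π²)^(1/3).
μT²/4π² = 3.986×10¹⁴ × (8.616×10⁴)² / 39.48 = 7.495×10²² m³.
a = 4.216×10⁷ m = 42163 km.

r_sync ≈ 42160 km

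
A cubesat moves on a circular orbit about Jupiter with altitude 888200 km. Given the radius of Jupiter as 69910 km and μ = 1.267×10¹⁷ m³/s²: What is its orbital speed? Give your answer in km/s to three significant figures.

r = 69910 + 888200 = 958110 km = 9.5811×10⁸ m.
For a circular orbit v = √(μ/r) = √(1.267×10¹⁷ / 9.581×10⁸) = √(1.322×10⁸) = 11500 m/s.
That is 11.50 km/s.

v ≈ 11.5 km/s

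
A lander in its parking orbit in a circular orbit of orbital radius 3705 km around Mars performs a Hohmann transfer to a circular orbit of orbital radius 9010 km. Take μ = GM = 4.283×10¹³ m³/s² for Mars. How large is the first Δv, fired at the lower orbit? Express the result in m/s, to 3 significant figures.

Δv ≈ 648 m/s

r₁ = 3705 km = 3.705×10⁶ m.
r₂ = 9010 km = 9.010×10⁶ m.
Transfer ellipse a_t = (r₁ + r₂)/2 = 6.358×10⁶ m.
At r₁: circular v_c1 = √(μ/r₁) = 3400 m/s; transfer-periapsis v_p = √[μ(2/r₁ − 1/a_t)] = 4048 m/s.
Δv₁ = v_p − v_c1 = 647.6 m/s.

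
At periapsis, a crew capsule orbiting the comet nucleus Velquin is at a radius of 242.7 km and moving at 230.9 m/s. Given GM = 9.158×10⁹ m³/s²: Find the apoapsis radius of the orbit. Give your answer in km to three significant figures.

r_p = 2.427×10⁵ m.
Specific energy ε = v²/2 − μ/r = -1.108×10⁴ J/kg, so a = −μ/(2ε) = 4.134×10⁵ m.
The apsides satisfy r_p + r_a = 2a, so the apoapsis radius is 2a − r_p = 5.841×10⁵ m = 584.10 km.

apoapsis radius ≈ 584 km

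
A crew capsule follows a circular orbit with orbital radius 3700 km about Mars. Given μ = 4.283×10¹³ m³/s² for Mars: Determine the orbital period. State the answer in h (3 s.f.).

r = 3700 km = 3.700×10⁶ m.
Kepler's third law: T = 2π√(r³/μ) = 2π√((3.700×10⁶)³ / 4.283×10¹³).
r³/μ = 1.183×10⁶ s², so T = 2π × 1.087×10³ = 6.833×10³ s.
Converting: 6.833×10³ s ÷ 3600 = 1.898 h.

T ≈ 1.90 h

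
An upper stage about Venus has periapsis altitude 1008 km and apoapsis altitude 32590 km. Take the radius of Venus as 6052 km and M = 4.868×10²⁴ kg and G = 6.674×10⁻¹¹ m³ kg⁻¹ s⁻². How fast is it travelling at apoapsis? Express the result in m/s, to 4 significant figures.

μ = GM = 6.674×10⁻¹¹ × 4.868×10²⁴ = 3.249×10¹⁴ m³/s².
r_p = 6052 + 1008 = 7060.0 km = 7.0600×10⁶ m.
r_a = 6052 + 32590 = 38642 km = 3.8642×10⁷ m.
Semi-major axis a = (r_p + r_a)/2 = 22851 km = 2.285×10⁷ m.
Vis-viva: v² = μ(2/r − 1/a) = 3.249×10¹⁴ × (5.176×10⁻⁸ − 4.376×10⁻⁸) = 2.598×10⁶ m²/s².
v = 1612 m/s.

v ≈ 1612 m/s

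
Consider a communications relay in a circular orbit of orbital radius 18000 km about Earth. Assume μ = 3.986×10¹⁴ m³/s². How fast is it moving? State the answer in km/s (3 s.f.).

v ≈ 4.71 km/s

r = 18000 km = 1.800×10⁷ m.
For a circular orbit v = √(μ/r) = √(3.986×10¹⁴ / 1.800×10⁷) = √(2.214×10⁷) = 4706 m/s.
That is 4.706 km/s.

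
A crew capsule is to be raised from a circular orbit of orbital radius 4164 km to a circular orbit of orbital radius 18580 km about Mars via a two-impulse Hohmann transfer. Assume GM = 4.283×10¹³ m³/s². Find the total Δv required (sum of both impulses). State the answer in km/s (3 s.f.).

r₁ = 4164 km = 4.164×10⁶ m.
r₂ = 18580 km = 1.858×10⁷ m.
Transfer ellipse a_t = (r₁ + r₂)/2 = 1.137×10⁷ m.
At r₁: circular v_c1 = √(μ/r₁) = 3207 m/s; transfer-periapsis v_p = √[μ(2/r₁ − 1/a_t)] = 4099 m/s.
Δv₁ = v_p − v_c1 = 892.3 m/s.
At r₂: circular v_c2 = √(μ/r₂) = 1518 m/s; transfer-apoapsis v_a = √[μ(2/r₂ − 1/a_t)] = 918.7 m/s.
Δv₂ = v_c2 − v_a = 599.5 m/s.
Total Δv = Δv₁ + Δv₂ = 1492 m/s = 1.492 km/s.

Δv_total ≈ 1.49 km/s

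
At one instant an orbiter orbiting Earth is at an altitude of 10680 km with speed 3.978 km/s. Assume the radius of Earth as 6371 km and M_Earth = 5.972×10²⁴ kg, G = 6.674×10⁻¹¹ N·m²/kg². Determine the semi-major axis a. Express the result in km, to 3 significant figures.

μ = GM = 6.674×10⁻¹¹ × 5.972×10²⁴ = 3.986×10¹⁴ m³/s².
r = 6371 + 10680 = 17051 km = 1.705×10⁷ m.
Specific orbital energy ε = v²/2 − μ/r = (3978)²/2 − 3.986×10¹⁴/1.705×10⁷ = -1.546×10⁷ J/kg.
Since ε = −μ/(2a), a = −μ/(2ε) = 1.289×10⁷ m = 12888 km.

a ≈ 12900 km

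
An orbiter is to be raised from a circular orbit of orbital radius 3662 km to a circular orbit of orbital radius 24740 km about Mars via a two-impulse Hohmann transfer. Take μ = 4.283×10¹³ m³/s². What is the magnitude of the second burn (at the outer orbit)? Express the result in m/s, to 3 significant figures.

Δv ≈ 648 m/s

r₁ = 3662 km = 3.662×10⁶ m.
r₂ = 24740 km = 2.474×10⁷ m.
Transfer ellipse a_t = (r₁ + r₂)/2 = 1.420×10⁷ m.
At r₁: circular v_c1 = √(μ/r₁) = 3420 m/s; transfer-periapsis v_p = √[μ(2/r₁ − 1/a_t)] = 4514 m/s.
At r₂: circular v_c2 = √(μ/r₂) = 1316 m/s; transfer-apoapsis v_a = √[μ(2/r₂ − 1/a_t)] = 668.1 m/s.
Δv₂ = v_c2 − v_a = 647.6 m/s.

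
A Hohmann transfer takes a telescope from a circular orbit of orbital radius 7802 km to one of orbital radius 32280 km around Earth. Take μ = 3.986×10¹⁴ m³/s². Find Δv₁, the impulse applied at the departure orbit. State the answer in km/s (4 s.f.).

r₁ = 7802 km = 7.802×10⁶ m.
r₂ = 32280 km = 3.228×10⁷ m.
Transfer ellipse a_t = (r₁ + r₂)/2 = 2.004×10⁷ m.
At r₁: circular v_c1 = √(μ/r₁) = 7148 m/s; transfer-perigee v_p = √[μ(2/r₁ − 1/a_t)] = 9071 m/s.
Δv₁ = v_p − v_c1 = 1924 m/s.
= 1.924 km/s.

Δv ≈ 1.924 km/s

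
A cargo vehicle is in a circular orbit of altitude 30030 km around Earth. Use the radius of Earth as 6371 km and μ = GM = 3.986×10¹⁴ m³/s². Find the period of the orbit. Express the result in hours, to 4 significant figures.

r = 6371 + 30030 = 36401 km = 3.6401×10⁷ m.
Kepler's third law: T = 2π√(r³/μ) = 2π√((3.640×10⁷)³ / 3.986×10¹⁴).
r³/μ = 1.210×10⁸ s², so T = 2π × 1.100×10⁴ = 6.912×10⁴ s.
Converting: 6.912×10⁴ s ÷ 3600 = 19.20 hours.

T ≈ 19.20 hours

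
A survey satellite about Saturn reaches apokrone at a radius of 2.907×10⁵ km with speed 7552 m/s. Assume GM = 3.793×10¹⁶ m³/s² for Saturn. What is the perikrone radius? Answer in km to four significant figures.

perikrone radius ≈ 81300 km

r_a = 2.907×10⁸ m.
Specific energy ε = v²/2 − μ/r = -1.020×10⁸ J/kg, so a = −μ/(2ε) = 1.860×10⁸ m.
The apsides satisfy r_p + r_a = 2a, so the perikrone radius is 2a − r_a = 8.130×10⁷ m = 81302 km.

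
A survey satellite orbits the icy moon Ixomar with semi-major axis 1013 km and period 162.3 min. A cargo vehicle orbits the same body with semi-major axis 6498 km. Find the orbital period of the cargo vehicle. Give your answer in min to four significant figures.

Kepler's third law: T² ∝ a³, so T₂ = T₁ (a₂/a₁)^(3/2).
a₂/a₁ = 6.415, (a₂/a₁)^(3/2) = 16.25.
T₂ = 162.3 × 16.25 = 2637 min.

T₂ ≈ 2637 min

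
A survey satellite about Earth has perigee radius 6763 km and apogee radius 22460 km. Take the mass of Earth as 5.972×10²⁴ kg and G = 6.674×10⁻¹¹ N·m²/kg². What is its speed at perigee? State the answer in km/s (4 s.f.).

μ = GM = 6.674×10⁻¹¹ × 5.972×10²⁴ = 3.986×10¹⁴ m³/s².
Semi-major axis a = (r_p + r_a)/2 = 14612 km = 1.461×10⁷ m.
Vis-viva: v² = μ(2/r − 1/a) = 3.986×10¹⁴ × (2.957×10⁻⁷ − 6.844×10⁻⁸) = 9.059×10⁷ m²/s².
v = 9518 m/s = 9.518 km/s.

v ≈ 9.518 km/s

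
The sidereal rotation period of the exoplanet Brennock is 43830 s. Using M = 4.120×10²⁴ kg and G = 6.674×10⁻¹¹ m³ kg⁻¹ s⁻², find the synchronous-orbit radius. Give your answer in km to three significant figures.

r_sync ≈ 23700 km

μ = GM = 6.674×10⁻¹¹ × 4.120×10²⁴ = 2.750×10¹⁴ m³/s².
A synchronous orbit has period T, so by Kepler's third law a = (μT²/4π²)^(1/3).
μT²/4π² = 2.750×10¹⁴ × (4.383×10⁴)² / 39.48 = 1.338×10²² m³.
a = 2.374×10⁷ m = 23740 km.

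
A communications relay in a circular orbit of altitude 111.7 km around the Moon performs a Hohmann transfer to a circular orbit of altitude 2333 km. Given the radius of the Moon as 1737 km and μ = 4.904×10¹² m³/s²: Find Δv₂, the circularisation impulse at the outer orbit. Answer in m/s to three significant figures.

Δv ≈ 230 m/s

r₁ = 1737 + 111.7 = 1848.7 km = 1.8487×10⁶ m.
r₂ = 1737 + 2333 = 4070.0 km = 4.0700×10⁶ m.
Transfer ellipse a_t = (r₁ + r₂)/2 = 2.959×10⁶ m.
At r₁: circular v_c1 = √(μ/r₁) = 1629 m/s; transfer-perilune v_p = √[μ(2/r₁ − 1/a_t)] = 1910 m/s.
At r₂: circular v_c2 = √(μ/r₂) = 1098 m/s; transfer-apolune v_a = √[μ(2/r₂ − 1/a_t)] = 867.6 m/s.
Δv₂ = v_c2 − v_a = 230.1 m/s.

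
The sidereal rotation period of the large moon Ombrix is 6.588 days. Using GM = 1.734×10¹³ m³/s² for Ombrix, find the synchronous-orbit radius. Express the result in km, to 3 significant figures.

T = 6.588 days = 5.692×10⁵ s.
A synchronous orbit has period T, so by Kepler's third law a = (μT²/4π²)^(1/3).
μT²/4π² = 1.734×10¹³ × (5.692×10⁵)² / 39.48 = 1.423×10²³ m³.
a = 5.221×10⁷ m = 52209 km.

r_sync ≈ 52200 km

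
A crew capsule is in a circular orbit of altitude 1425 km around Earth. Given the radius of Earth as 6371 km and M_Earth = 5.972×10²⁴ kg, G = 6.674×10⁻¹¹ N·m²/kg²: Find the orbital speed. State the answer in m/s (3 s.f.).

μ = GM = 6.674×10⁻¹¹ × 5.972×10²⁴ = 3.986×10¹⁴ m³/s².
r = 6371 + 1425 = 7796.0 km = 7.7960×10⁶ m.
For a circular orbit v = √(μ/r) = √(3.986×10¹⁴ / 7.796×10⁶) = √(5.113×10⁷) = 7150 m/s.

v ≈ 7150 m/s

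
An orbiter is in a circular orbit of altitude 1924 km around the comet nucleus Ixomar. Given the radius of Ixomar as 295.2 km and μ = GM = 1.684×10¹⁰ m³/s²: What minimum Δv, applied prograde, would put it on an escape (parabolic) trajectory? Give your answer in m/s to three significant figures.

Δv ≈ 36.1 m/s

r = 295.2 + 1924 = 2219.2 km = 2.2192×10⁶ m.
Circular speed v_c = √(μ/r) = 87.11 m/s.
Escape speed v_esc = √(2μ/r) = √2 × v_c = 123.2 m/s.
Δv = v_esc − v_c = 36.08 m/s.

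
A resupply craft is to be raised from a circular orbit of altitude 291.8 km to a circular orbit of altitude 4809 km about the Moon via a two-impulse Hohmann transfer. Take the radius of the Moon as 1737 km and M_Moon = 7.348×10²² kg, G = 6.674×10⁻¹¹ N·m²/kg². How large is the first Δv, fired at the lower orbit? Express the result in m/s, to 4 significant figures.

μ = GM = 6.674×10⁻¹¹ × 7.348×10²² = 4.904×10¹² m³/s².
r₁ = 1737 + 291.8 = 2028.8 km = 2.0288×10⁶ m.
r₂ = 1737 + 4809 = 6546.0 km = 6.5460×10⁶ m.
Transfer ellipse a_t = (r₁ + r₂)/2 = 4.287×10⁶ m.
At r₁: circular v_c1 = √(μ/r₁) = 1555 m/s; transfer-perilune v_p = √[μ(2/r₁ − 1/a_t)] = 1921 m/s.
Δv₁ = v_p − v_c1 = 366.4 m/s.

Δv ≈ 366.4 m/s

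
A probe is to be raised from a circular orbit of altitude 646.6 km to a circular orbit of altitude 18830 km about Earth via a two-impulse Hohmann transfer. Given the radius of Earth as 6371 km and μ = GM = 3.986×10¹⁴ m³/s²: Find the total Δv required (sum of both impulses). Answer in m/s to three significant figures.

r₁ = 6371 + 646.6 = 7017.6 km = 7.0176×10⁶ m.
r₂ = 6371 + 18830 = 25201 km = 2.5201×10⁷ m.
Transfer ellipse a_t = (r₁ + r₂)/2 = 1.611×10⁷ m.
At r₁: circular v_c1 = √(μ/r₁) = 7537 m/s; transfer-perigee v_p = √[μ(2/r₁ − 1/a_t)] = 9426 m/s.
Δv₁ = v_p − v_c1 = 1890 m/s.
At r₂: circular v_c2 = √(μ/r₂) = 3977 m/s; transfer-apogee v_a = √[μ(2/r₂ − 1/a_t)] = 2625 m/s.
Δv₂ = v_c2 − v_a = 1352 m/s.
Total Δv = Δv₁ + Δv₂ = 3242 m/s.

Δv_total ≈ 3240 m/s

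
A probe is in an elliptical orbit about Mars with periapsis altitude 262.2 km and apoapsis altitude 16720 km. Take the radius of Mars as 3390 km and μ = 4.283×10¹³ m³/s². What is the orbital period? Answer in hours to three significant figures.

T ≈ 10.9 hours

r_p = 3390 + 262.2 = 3652.2 km = 3.6522×10⁶ m.
r_a = 3390 + 16720 = 20110 km = 2.0110×10⁷ m.
Semi-major axis a = (r_p + r_a)/2 = (3652.2 + 20110)/2 = 11881 km = 1.188×10⁷ m.
By Kepler's third law T = 2π√(a³/μ) = 2π × 6.258×10³ = 3.932×10⁴ s.
= 10.92 hours.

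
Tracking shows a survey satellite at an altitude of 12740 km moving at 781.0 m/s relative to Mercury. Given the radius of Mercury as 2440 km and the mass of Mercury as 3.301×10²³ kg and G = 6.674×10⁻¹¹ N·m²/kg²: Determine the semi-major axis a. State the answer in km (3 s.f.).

μ = GM = 6.674×10⁻¹¹ × 3.301×10²³ = 2.203×10¹³ m³/s².
r = 2440 + 12740 = 15180 km = 1.518×10⁷ m.
Vis-viva rearranged: 1/a = 2/r − v²/μ = 1.318×10⁻⁷ − 2.769×10⁻⁸ = 1.041×10⁻⁷ m⁻¹.
a = 9.609×10⁶ m = 9609.3 km.

a ≈ 9610 km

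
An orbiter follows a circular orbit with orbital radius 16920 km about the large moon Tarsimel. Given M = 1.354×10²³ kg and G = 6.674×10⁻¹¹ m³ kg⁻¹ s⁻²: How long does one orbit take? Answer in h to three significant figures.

μ = GM = 6.674×10⁻¹¹ × 1.354×10²³ = 9.037×10¹² m³/s².
r = 16920 km = 1.692×10⁷ m.
Kepler's third law: T = 2π√(r³/μ) = 2π√((1.692×10⁷)³ / 9.037×10¹²).
r³/μ = 5.360×10⁸ s², so T = 2π × 2.315×10⁴ = 1.455×10⁵ s.
Converting: 1.455×10⁵ s ÷ 3600 = 40.41 h.

T ≈ 40.4 h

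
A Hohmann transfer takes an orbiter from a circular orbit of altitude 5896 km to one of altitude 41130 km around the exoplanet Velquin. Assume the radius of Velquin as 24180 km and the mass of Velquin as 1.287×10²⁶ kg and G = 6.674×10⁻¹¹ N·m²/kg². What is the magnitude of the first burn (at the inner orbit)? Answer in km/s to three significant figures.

Δv ≈ 2.88 km/s

μ = GM = 6.674×10⁻¹¹ × 1.287×10²⁶ = 8.589×10¹⁵ m³/s².
r₁ = 24180 + 5896 = 30076 km = 3.0076×10⁷ m.
r₂ = 24180 + 41130 = 65310 km = 6.5310×10⁷ m.
Transfer ellipse a_t = (r₁ + r₂)/2 = 4.769×10⁷ m.
At r₁: circular v_c1 = √(μ/r₁) = 16900 m/s; transfer-periapsis v_p = √[μ(2/r₁ − 1/a_t)] = 19780 m/s.
Δv₁ = v_p − v_c1 = 2876 m/s.
= 2.876 km/s.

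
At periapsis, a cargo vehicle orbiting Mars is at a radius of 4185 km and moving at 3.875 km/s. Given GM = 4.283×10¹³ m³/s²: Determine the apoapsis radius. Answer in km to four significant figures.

r_p = 4.185×10⁶ m.
Specific energy ε = v²/2 − μ/r = -2.726×10⁶ J/kg, so a = −μ/(2ε) = 7.855×10⁶ m.
The apsides satisfy r_p + r_a = 2a, so the apoapsis radius is 2a − r_p = 1.152×10⁷ m = 11525 km.

apoapsis radius ≈ 11520 km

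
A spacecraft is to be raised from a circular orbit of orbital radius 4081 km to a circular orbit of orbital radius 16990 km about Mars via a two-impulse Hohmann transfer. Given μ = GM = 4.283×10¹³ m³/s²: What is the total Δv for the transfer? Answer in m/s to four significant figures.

Δv_total ≈ 1474 m/s

r₁ = 4081 km = 4.081×10⁶ m.
r₂ = 16990 km = 1.699×10⁷ m.
Transfer ellipse a_t = (r₁ + r₂)/2 = 1.054×10⁷ m.
At r₁: circular v_c1 = √(μ/r₁) = 3240 m/s; transfer-periapsis v_p = √[μ(2/r₁ − 1/a_t)] = 4114 m/s.
Δv₁ = v_p − v_c1 = 874.4 m/s.
At r₂: circular v_c2 = √(μ/r₂) = 1588 m/s; transfer-apoapsis v_a = √[μ(2/r₂ − 1/a_t)] = 988.2 m/s.
Δv₂ = v_c2 − v_a = 599.6 m/s.
Total Δv = Δv₁ + Δv₂ = 1474 m/s.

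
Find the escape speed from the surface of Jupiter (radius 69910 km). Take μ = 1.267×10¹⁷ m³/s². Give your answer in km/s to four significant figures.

r = R = 6.991×10⁷ m.
Escape speed v_esc = √(2μ/r) = √(2 × 1.267×10¹⁷ / 6.991×10⁷) = √(3.625×10⁹) = 60210 m/s.
= 60.21 km/s.

v_esc ≈ 60.21 km/s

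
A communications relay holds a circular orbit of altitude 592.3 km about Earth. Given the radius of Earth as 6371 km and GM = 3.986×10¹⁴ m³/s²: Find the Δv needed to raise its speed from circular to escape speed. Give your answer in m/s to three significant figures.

Δv ≈ 3130 m/s

r = 6371 + 592.3 = 6963.3 km = 6.9633×10⁶ m.
Circular speed v_c = √(μ/r) = 7566 m/s.
Escape speed v_esc = √(2μ/r) = √2 × v_c = 10700 m/s.
Δv = v_esc − v_c = 3134 m/s.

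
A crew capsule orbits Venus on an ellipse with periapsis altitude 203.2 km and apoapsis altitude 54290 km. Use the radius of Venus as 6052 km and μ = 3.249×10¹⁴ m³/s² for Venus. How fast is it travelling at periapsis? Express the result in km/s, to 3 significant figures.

v ≈ 9.70 km/s

r_p = 6052 + 203.2 = 6255.2 km = 6.2552×10⁶ m.
r_a = 6052 + 54290 = 60342 km = 6.0342×10⁷ m.
Semi-major axis a = (r_p + r_a)/2 = 33299 km = 3.330×10⁷ m.
Vis-viva: v² = μ(2/r − 1/a) = 3.249×10¹⁴ × (3.197×10⁻⁷ − 3.003×10⁻⁸) = 9.412×10⁷ m²/s².
v = 9702 m/s = 9.702 km/s.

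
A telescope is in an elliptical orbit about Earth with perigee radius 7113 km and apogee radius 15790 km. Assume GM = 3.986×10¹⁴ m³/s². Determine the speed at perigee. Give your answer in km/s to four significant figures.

v ≈ 8.790 km/s

Semi-major axis a = (r_p + r_a)/2 = 11452 km = 1.145×10⁷ m.
Vis-viva: v² = μ(2/r − 1/a) = 3.986×10¹⁴ × (2.812×10⁻⁷ − 8.732×10⁻⁸) = 7.727×10⁷ m²/s².
v = 8790 m/s = 8.790 km/s.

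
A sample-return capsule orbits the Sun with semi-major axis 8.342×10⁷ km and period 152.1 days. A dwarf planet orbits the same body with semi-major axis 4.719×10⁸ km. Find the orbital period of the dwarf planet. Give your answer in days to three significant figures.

T₂ ≈ 2050 days

Kepler's third law: T² ∝ a³, so T₂ = T₁ (a₂/a₁)^(3/2).
a₂/a₁ = 5.657, (a₂/a₁)^(3/2) = 13.45.
T₂ = 152.1 × 13.45 = 2046 days.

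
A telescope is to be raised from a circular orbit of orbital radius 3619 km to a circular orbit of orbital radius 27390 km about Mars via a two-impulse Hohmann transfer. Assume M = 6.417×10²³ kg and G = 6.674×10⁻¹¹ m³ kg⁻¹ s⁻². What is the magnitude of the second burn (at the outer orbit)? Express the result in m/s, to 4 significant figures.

Δv ≈ 646.3 m/s

μ = GM = 6.674×10⁻¹¹ × 6.417×10²³ = 4.283×10¹³ m³/s².
r₁ = 3619 km = 3.619×10⁶ m.
r₂ = 27390 km = 2.739×10⁷ m.
Transfer ellipse a_t = (r₁ + r₂)/2 = 1.550×10⁷ m.
At r₁: circular v_c1 = √(μ/r₁) = 3440 m/s; transfer-periapsis v_p = √[μ(2/r₁ − 1/a_t)] = 4572 m/s.
At r₂: circular v_c2 = √(μ/r₂) = 1250 m/s; transfer-apoapsis v_a = √[μ(2/r₂ − 1/a_t)] = 604.1 m/s.
Δv₂ = v_c2 − v_a = 646.3 m/s.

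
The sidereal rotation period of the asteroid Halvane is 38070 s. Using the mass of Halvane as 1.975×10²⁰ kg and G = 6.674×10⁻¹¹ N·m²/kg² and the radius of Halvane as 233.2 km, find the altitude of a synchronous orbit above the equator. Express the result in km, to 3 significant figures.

μ = GM = 6.674×10⁻¹¹ × 1.975×10²⁰ = 1.318×10¹⁰ m³/s².
A synchronous orbit has period T, so by Kepler's third law a = (μT²/4π²)^(1/3).
μT²/4π² = 1.318×10¹⁰ × (3.807×10⁴)² / 39.48 = 4.839×10¹⁷ m³.
a = 7.851×10⁵ m = 785.09 km.
Altitude h = a − R = 785.09 − 233.2 = 551.89 km.

h_sync ≈ 552 km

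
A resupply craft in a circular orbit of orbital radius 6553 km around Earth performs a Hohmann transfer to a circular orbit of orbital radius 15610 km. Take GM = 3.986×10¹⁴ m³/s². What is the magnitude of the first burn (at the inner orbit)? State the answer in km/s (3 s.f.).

Δv ≈ 1.46 km/s

r₁ = 6553 km = 6.553×10⁶ m.
r₂ = 15610 km = 1.561×10⁷ m.
Transfer ellipse a_t = (r₁ + r₂)/2 = 1.108×10⁷ m.
At r₁: circular v_c1 = √(μ/r₁) = 7799 m/s; transfer-perigee v_p = √[μ(2/r₁ − 1/a_t)] = 9257 m/s.
Δv₁ = v_p − v_c1 = 1457 m/s.
= 1.457 km/s.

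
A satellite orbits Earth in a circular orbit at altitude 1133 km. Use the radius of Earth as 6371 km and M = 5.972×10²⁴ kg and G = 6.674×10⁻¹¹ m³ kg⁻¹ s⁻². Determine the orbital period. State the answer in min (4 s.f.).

μ = GM = 6.674×10⁻¹¹ × 5.972×10²⁴ = 3.986×10¹⁴ m³/s².
r = 6371 + 1133 = 7504.0 km = 7.5040×10⁶ m.
Kepler's third law: T = 2π√(r³/μ) = 2π√((7.504×10⁶)³ / 3.986×10¹⁴).
r³/μ = 1.060×10⁶ s², so T = 2π × 1.030×10³ = 6.469×10³ s.
Converting: 6.469×10³ s ÷ 60.00 = 107.8 min.

T ≈ 107.8 min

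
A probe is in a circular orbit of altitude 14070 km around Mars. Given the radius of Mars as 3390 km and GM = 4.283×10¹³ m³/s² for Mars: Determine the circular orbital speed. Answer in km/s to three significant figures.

r = 3390 + 14070 = 17460 km = 1.7460×10⁷ m.
For a circular orbit v = √(μ/r) = √(4.283×10¹³ / 1.746×10⁷) = √(2.453×10⁶) = 1566 m/s.
That is 1.566 km/s.

v ≈ 1.57 km/s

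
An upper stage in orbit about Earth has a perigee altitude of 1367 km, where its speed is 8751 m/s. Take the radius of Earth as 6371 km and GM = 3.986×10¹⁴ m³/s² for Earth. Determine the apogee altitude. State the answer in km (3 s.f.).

apogee altitude ≈ 16000 km

r_p = 6371 + 1367 = 7738.0 km = 7.738×10⁶ m.
Specific energy ε = v²/2 − μ/r = -1.322×10⁷ J/kg, so a = −μ/(2ε) = 1.507×10⁷ m.
The apsides satisfy r_p + r_a = 2a, so the apogee radius is 2a − r_p = 2.241×10⁷ m = 22409 km.
Apogee altitude = 22409 − 6371 = 16038 km.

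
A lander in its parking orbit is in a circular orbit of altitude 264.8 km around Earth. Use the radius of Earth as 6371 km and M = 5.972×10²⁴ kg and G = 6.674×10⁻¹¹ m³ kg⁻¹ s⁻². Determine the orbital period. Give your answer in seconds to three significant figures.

μ = GM = 6.674×10⁻¹¹ × 5.972×10²⁴ = 3.986×10¹⁴ m³/s².
r = 6371 + 264.8 = 6635.8 km = 6.6358×10⁶ m.
Kepler's third law: T = 2π√(r³/μ) = 2π√((6.636×10⁶)³ / 3.986×10¹⁴).
r³/μ = 7.331×10⁵ s², so T = 2π × 8.562×10² = 5.380×10³ s.

T ≈ 5380 seconds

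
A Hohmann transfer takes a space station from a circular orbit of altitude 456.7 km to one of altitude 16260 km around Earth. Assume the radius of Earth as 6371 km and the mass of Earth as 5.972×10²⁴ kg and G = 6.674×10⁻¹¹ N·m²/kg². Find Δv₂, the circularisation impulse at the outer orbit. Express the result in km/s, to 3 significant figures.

μ = GM = 6.674×10⁻¹¹ × 5.972×10²⁴ = 3.986×10¹⁴ m³/s².
r₁ = 6371 + 456.7 = 6827.7 km = 6.8277×10⁶ m.
r₂ = 6371 + 16260 = 22631 km = 2.2631×10⁷ m.
Transfer ellipse a_t = (r₁ + r₂)/2 = 1.473×10⁷ m.
At r₁: circular v_c1 = √(μ/r₁) = 7640 m/s; transfer-perigee v_p = √[μ(2/r₁ − 1/a_t)] = 9471 m/s.
At r₂: circular v_c2 = √(μ/r₂) = 4197 m/s; transfer-apogee v_a = √[μ(2/r₂ − 1/a_t)] = 2857 m/s.
Δv₂ = v_c2 − v_a = 1339 m/s.
= 1.339 km/s.

Δv ≈ 1.34 km/s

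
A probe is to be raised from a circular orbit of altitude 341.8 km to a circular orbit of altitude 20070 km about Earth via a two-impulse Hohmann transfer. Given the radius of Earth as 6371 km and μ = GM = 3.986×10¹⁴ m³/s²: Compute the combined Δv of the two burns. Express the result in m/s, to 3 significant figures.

Δv_total ≈ 3440 m/s

r₁ = 6371 + 341.8 = 6712.8 km = 6.7128×10⁶ m.
r₂ = 6371 + 20070 = 26441 km = 2.6441×10⁷ m.
Transfer ellipse a_t = (r₁ + r₂)/2 = 1.658×10⁷ m.
At r₁: circular v_c1 = √(μ/r₁) = 7706 m/s; transfer-perigee v_p = √[μ(2/r₁ − 1/a_t)] = 9732 m/s.
Δv₁ = v_p − v_c1 = 2026 m/s.
At r₂: circular v_c2 = √(μ/r₂) = 3883 m/s; transfer-apogee v_a = √[μ(2/r₂ − 1/a_t)] = 2471 m/s.
Δv₂ = v_c2 − v_a = 1412 m/s.
Total Δv = Δv₁ + Δv₂ = 3438 m/s.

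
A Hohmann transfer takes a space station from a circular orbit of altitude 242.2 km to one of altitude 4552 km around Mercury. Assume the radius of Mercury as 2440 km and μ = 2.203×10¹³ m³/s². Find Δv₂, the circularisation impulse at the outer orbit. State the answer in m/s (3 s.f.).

Δv ≈ 453 m/s

r₁ = 2440 + 242.2 = 2682.2 km = 2.6822×10⁶ m.
r₂ = 2440 + 4552 = 6992.0 km = 6.9920×10⁶ m.
Transfer ellipse a_t = (r₁ + r₂)/2 = 4.837×10⁶ m.
At r₁: circular v_c1 = √(μ/r₁) = 2866 m/s; transfer-periherm v_p = √[μ(2/r₁ − 1/a_t)] = 3446 m/s.
At r₂: circular v_c2 = √(μ/r₂) = 1775 m/s; transfer-apoherm v_a = √[μ(2/r₂ − 1/a_t)] = 1322 m/s.
Δv₂ = v_c2 − v_a = 453.3 m/s.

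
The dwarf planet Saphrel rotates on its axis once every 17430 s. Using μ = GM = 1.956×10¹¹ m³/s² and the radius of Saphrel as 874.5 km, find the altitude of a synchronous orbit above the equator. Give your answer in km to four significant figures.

A synchronous orbit has period T, so by Kepler's third law a = (μT²/4π²)^(1/3).
μT²/4π² = 1.956×10¹¹ × (1.743×10⁴)² / 39.48 = 1.505×10¹⁸ m³.
a = 1.146×10⁶ m = 1146.0 km.
Altitude h = a − R = 1146.0 − 874.5 = 271.54 km.

h_sync ≈ 271.5 km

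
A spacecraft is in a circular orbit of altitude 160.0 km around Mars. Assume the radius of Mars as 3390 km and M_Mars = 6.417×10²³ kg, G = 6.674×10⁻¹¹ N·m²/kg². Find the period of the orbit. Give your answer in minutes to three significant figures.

μ = GM = 6.674×10⁻¹¹ × 6.417×10²³ = 4.283×10¹³ m³/s².
r = 3390 + 160.0 = 3550.0 km = 3.5500×10⁶ m.
Kepler's third law: T = 2π√(r³/μ) = 2π√((3.550×10⁶)³ / 4.283×10¹³).
r³/μ = 1.045×10⁶ s², so T = 2π × 1.022×10³ = 6.422×10³ s.
Converting: 6.422×10³ s ÷ 60.00 = 107.0 minutes.

T ≈ 107 minutes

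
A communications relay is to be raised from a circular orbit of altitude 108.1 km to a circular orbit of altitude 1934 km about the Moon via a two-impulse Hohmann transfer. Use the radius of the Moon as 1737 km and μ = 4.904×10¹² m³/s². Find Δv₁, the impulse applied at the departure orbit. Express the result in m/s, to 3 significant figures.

Δv ≈ 251 m/s

r₁ = 1737 + 108.1 = 1845.1 km = 1.8451×10⁶ m.
r₂ = 1737 + 1934 = 3671.0 km = 3.6710×10⁶ m.
Transfer ellipse a_t = (r₁ + r₂)/2 = 2.758×10⁶ m.
At r₁: circular v_c1 = √(μ/r₁) = 1630 m/s; transfer-perilune v_p = √[μ(2/r₁ − 1/a_t)] = 1881 m/s.
Δv₁ = v_p − v_c1 = 250.6 m/s.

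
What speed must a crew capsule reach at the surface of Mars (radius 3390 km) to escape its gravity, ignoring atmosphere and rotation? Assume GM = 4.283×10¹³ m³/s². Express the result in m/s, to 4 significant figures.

v_esc ≈ 5027 m/s

r = R = 3.390×10⁶ m.
Escape speed v_esc = √(2μ/r) = √(2 × 4.283×10¹³ / 3.390×10⁶) = √(2.527×10⁷) = 5027 m/s.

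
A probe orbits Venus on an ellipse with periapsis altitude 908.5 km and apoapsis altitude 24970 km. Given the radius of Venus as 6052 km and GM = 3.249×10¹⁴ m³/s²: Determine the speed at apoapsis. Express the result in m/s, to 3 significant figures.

v ≈ 1960 m/s

r_p = 6052 + 908.5 = 6960.5 km = 6.9605×10⁶ m.
r_a = 6052 + 24970 = 31022 km = 3.1022×10⁷ m.
Semi-major axis a = (r_p + r_a)/2 = 18991 km = 1.899×10⁷ m.
Vis-viva: v² = μ(2/r − 1/a) = 3.249×10¹⁴ × (6.447×10⁻⁸ − 5.266×10⁻⁸) = 3.839×10⁶ m²/s².
v = 1959 m/s.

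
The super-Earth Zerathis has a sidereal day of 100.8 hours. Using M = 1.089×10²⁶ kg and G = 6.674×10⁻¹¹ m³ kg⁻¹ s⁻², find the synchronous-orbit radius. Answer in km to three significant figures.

μ = GM = 6.674×10⁻¹¹ × 1.089×10²⁶ = 7.268×10¹⁵ m³/s².
T = 100.8 hours = 3.629×10⁵ s.
A synchronous orbit has period T, so by Kepler's third law a = (μT²/4π²)^(1/3).
μT²/4π² = 7.268×10¹⁵ × (3.629×10⁵)² / 39.48 = 2.424×10²⁵ m³.
a = 2.894×10⁸ m = 2.8942×10⁵ km.

r_sync ≈ 2.89×10⁵ km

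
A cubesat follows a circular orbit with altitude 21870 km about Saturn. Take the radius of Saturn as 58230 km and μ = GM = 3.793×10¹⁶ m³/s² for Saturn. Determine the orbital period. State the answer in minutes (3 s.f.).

T ≈ 385 minutes

r = 58230 + 21870 = 80100 km = 8.0100×10⁷ m.
Kepler's third law: T = 2π√(r³/μ) = 2π√((8.010×10⁷)³ / 3.793×10¹⁶).
r³/μ = 1.355×10⁷ s², so T = 2π × 3.681×10³ = 2.313×10⁴ s.
Converting: 2.313×10⁴ s ÷ 60.00 = 385.5 minutes.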